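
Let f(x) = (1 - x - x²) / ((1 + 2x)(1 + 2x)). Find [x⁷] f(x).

-1280

The denominator gives the recurrence a_n = −4a_(n−1) − 4a_(n−2) for n ≥ 3; the numerator fixes a_0 = 1, a_1 = -5, a_2 = 15.
Iterating: 1, -5, 15, -40, 100, -240, 560, -1280, so a_7 = -1280.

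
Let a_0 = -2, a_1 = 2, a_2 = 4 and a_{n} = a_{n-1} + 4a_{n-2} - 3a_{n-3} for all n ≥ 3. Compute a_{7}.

414

The ordinary generating function has denominator 1 - x - 4x^2 + 3x^3.
Iterating the recurrence: a_0,…,a_{7} = -2, 2, 4, 18, 28, 88, 146, 414.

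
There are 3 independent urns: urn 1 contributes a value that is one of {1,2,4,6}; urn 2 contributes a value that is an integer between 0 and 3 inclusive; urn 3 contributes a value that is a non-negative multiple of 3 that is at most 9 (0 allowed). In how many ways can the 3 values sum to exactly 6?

The generating function for the choices is (q + q² + q⁴ + q⁶)·(1 + q + q² + q³)·(1 + q³ + q⁶ + q⁹); the count is [q⁶].
(q + q² + q⁴ + q⁶) has coefficients 0,1,1,0,1,0,1 for degrees 0…6.
(1 + q + q² + q³) has coefficients 1,1,1,1,0,0,0 for degrees 0…6.
Finally multiplying by (1 + q³ + q⁶ + q⁹), the product of all factors after the first has coefficients 1,1,1,2,1,1,2 for degrees 0…6.
[q⁶] = 1·1 + 1·1 + 1·1 + 1·1 = 4.

4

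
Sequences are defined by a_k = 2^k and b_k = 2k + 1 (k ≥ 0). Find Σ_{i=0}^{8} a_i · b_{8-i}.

This is [x^8] in the product of the two ordinary generating functions.
Σ = 1·17 + 2·15 + 4·13 + 8·11 + 16·9 + 32·7 + 64·5 + 128·3 + 256·1 = 1515.

1515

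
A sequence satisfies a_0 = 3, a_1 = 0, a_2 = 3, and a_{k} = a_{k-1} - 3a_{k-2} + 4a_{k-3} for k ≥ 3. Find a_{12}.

-957

The ordinary generating function has denominator 1 - q + 3q^2 - 4q^3.
Iterating the recurrence: a_0,…,a_{12} = 3, 0, 3, 15, 6, -27, 15, 120, -33, -333, 246, 1113, -957.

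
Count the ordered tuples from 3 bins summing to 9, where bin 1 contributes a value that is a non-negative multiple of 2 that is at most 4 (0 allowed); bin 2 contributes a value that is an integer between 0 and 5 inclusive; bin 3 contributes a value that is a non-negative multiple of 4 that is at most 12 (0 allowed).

5

The generating function for the choices is (1 + t² + t⁴)·(1 + t + t² + t³ + t⁴ + t⁵)·(1 + t⁴ + t⁸ + t¹²); the count is [t⁹].
(1 + t² + t⁴) has coefficients 1,0,1,0,1 for degrees 0…4.
(1 + t + t² + t³ + t⁴ + t⁵) has coefficients 1,1,1,1,1,1,0,0,0,0 for degrees 0…9.
Finally multiplying by (1 + t⁴ + t⁸ + t¹²), the product of all factors after the first has coefficients 1,1,1,1,2,2,1,1,2,2 for degrees 0…9.
[t⁹] = 1·2 + 1·1 + 1·2 = 5.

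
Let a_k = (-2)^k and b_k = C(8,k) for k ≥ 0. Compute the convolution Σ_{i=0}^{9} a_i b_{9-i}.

-2

This is [x^9] in the product of the two ordinary generating functions.
Σ = 1·0 − 2·1 + 4·8 − 8·28 + 16·56 − 32·70 + 64·56 − 128·28 + 256·8 − 512·1 = -2.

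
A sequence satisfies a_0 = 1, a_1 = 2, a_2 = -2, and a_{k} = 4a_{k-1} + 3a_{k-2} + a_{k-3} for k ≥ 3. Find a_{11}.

-390958

The ordinary generating function has denominator 1 - 4x - 3x^2 - x^3.
Iterating the recurrence: a_0,…,a_{11} = 1, 2, -2, -1, -8, -37, -173, -811, -3800, -17806, -83435, -390958.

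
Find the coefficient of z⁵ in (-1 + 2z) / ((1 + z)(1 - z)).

The denominator gives the recurrence a_n = a_(n−2) for n ≥ 3; the numerator fixes a_0 = -1, a_1 = 2, a_2 = -1.
Iterating: -1, 2, -1, 2, -1, 2, so a_5 = 2.

2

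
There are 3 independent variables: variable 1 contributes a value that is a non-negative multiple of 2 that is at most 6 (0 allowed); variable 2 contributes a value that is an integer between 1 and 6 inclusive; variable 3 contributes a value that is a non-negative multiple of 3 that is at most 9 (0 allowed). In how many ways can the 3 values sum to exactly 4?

The generating function for the choices is (1 + x^2 + x^4 + x^6)·(x + x^2 + x^3 + x^4 + x^5 + x^6)·(1 + x^3 + x^6 + x^9); the count is [x^4].
(1 + x^2 + x^4 + x^6) has coefficients 1,0,1,0,1 for degrees 0…4.
(x + x^2 + x^3 + x^4 + x^5 + x^6) has coefficients 0,1,1,1,1 for degrees 0…4.
Finally multiplying by (1 + x^3 + x^6 + x^9), the product of all factors after the first has coefficients 0,1,1,1,2 for degrees 0…4.
[x^4] = 1·2 + 1·1 + 1·0 = 3.

3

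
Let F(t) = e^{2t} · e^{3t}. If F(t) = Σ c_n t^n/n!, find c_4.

625

The EGF product rule gives c_4 = Σ_{k_1+k_2=4} C(4; k_1,k_2) · ∏ g_i(k_i), where e^{2t} gives (2)^k; e^{3t} gives (3)^k.
g_1(k) for k = 0…4: 1, 2, 4, 8, 16.
g_2(k) for k = 0…4: 1, 3, 9, 27, 81.
c_4 = Σ_k C(4,k)·g_1(k)·g_2(4−k) = 1·1·81 + 4·2·27 + 6·4·9 + 4·8·3 + 1·16·1 = 81 + 216 + 216 + 96 + 16 = 625.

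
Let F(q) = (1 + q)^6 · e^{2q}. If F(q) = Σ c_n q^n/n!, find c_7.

261536

The EGF product rule gives c_7 = Σ_{k_1+k_2=7} C(7; k_1,k_2) · ∏ g_i(k_i), where (1+q)^6 gives the falling factorial (6)_k; e^{2q} gives (2)^k.
g_1(k) for k = 0…7: 1, 6, 30, 120, 360, 720, 720, 0.
g_2(k) for k = 0…7: 1, 2, 4, 8, 16, 32, 64, 128.
c_7 = Σ_k C(7,k)·g_1(k)·g_2(7−k) = 1·1·128 + 7·6·64 + 21·30·32 + 35·120·16 + 35·360·8 + 21·720·4 + 7·720·2 = 128 + 2688 + 20160 + 67200 + 100800 + 60480 + 10080 = 261536.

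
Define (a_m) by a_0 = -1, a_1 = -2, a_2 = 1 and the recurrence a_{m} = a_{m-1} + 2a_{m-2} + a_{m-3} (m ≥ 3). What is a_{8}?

-106

The ordinary generating function has denominator 1 - y - 2y^2 - y^3.
Iterating the recurrence: a_0,…,a_{8} = -1, -2, 1, -4, -4, -11, -23, -49, -106.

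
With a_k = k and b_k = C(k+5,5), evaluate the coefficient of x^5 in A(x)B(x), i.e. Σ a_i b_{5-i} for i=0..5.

The convolution is the t^5 coefficient of A(t)B(t).
Σ = 0·252 + 1·126 + 2·56 + 3·21 + 4·6 + 5·1 = 330.

330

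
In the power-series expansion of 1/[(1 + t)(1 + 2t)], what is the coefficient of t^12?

8191

Partial fractions give a closed form: a_n = (-1)·(-1)^n + (2)·(-2)^n.
At n = 12: a_12 = 8191.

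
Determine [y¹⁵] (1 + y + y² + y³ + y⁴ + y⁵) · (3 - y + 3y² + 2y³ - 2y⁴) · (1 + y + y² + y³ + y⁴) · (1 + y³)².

4

(1 + y + y² + y³ + y⁴ + y⁵) has coefficients 1,1,1,1,1,1 for degrees 0…5.
(3 - y + 3y² + 2y³ - 2y⁴) has coefficients 3,-1,3,2,-2,0,0,0,0,0,0,0,0,0,0,0 for degrees 0…15.
Multiplying by (1 + y + y² + y³ + y⁴) gives running coefficients 3,2,5,7,5,2,3,0,-2,0,0,0,0,0,0,0 for degrees 0…15.
Finally multiplying by (1 + y³)², the product of all factors after the first has coefficients 3,2,5,13,9,12,20,12,7,13,5,-2,3,0,-2,0 for degrees 0…15.
[y¹⁵] = 1·0 + 1·(-2) + 1·0 + 1·3 + 1·(-2) + 1·5 = 4.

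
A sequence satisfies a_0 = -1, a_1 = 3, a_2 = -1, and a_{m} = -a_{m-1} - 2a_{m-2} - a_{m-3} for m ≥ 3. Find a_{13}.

-32

The ordinary generating function has denominator 1 + x + 2x^2 + x^3.
Iterating the recurrence: a_0,…,a_{13} = -1, 3, -1, -4, 3, 6, -8, -7, 17, 5, -32, 5, 54, -32.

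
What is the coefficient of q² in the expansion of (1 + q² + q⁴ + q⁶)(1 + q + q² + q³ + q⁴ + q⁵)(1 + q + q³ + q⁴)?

3

(1 + q² + q⁴ + q⁶) has coefficients 1,0,1 for degrees 0…2.
(1 + q + q² + q³ + q⁴ + q⁵) has coefficients 1,1,1 for degrees 0…2.
Finally multiplying by (1 + q + q³ + q⁴), the product of all factors after the first has coefficients 1,2,2 for degrees 0…2.
[q²] = 1·2 + 1·1 = 3.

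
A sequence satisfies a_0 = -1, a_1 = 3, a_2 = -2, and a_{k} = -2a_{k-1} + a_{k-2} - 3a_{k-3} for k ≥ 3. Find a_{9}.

The ordinary generating function has denominator 1 + 2y - y^2 + 3y^3.
Iterating the recurrence: a_0,…,a_{9} = -1, 3, -2, 10, -31, 78, -217, 605, -1661, 4578.

4578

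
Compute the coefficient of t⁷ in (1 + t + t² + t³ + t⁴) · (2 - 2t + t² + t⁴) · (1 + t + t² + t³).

(1 + t + t² + t³ + t⁴) has coefficients 1,1,1,1,1 for degrees 0…4.
(2 - 2t + t² + t⁴) has coefficients 2,-2,1,0,1,0,0,0 for degrees 0…7.
Finally multiplying by (1 + t + t² + t³), the product of all factors after the first has coefficients 2,0,1,1,0,2,1,1 for degrees 0…7.
[t⁷] = 1·1 + 1·1 + 1·2 + 1·0 + 1·1 = 5.

5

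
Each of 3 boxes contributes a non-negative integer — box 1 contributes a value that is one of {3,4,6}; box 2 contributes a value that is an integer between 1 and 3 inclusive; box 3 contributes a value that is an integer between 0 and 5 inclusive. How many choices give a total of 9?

The generating function for the choices is (x^3 + x^4 + x^6)·(x + x^2 + x^3)·(1 + x + x^2 + x^3 + x^4 + x^5); the count is [x^9].
(x^3 + x^4 + x^6) has coefficients 0,0,0,1,1,0,1 for degrees 0…6.
(x + x^2 + x^3) has coefficients 0,1,1,1,0,0,0,0,0,0 for degrees 0…9.
Finally multiplying by (1 + x + x^2 + x^3 + x^4 + x^5), the product of all factors after the first has coefficients 0,1,2,3,3,3,3,2,1,0 for degrees 0…9.
[x^9] = 1·3 + 1·3 + 1·3 = 9.

9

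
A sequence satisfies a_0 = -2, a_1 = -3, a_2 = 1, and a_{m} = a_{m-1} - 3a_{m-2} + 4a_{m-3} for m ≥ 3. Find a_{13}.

The ordinary generating function has denominator 1 - q + 3q^2 - 4q^3.
Iterating the recurrence: a_0,…,a_{13} = -2, -3, 1, 2, -13, -15, 32, 25, -131, -78, 415, 125, -1432, -147.

-147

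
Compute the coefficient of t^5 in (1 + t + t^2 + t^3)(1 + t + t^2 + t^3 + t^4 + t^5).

(1 + t + t^2 + t^3) has coefficients 1,1,1,1 for degrees 0…3.
(1 + t + t^2 + t^3 + t^4 + t^5) has coefficients 1,1,1,1,1,1 for degrees 0…5.
[t^5] = 1·1 + 1·1 + 1·1 + 1·1 = 4.

4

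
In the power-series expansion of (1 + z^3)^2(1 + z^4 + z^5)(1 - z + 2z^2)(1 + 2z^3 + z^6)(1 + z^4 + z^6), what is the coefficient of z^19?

(1 + z^3)^2 has coefficients 1,0,0,2,0,0,1 for degrees 0…6.
(1 + z^4 + z^5) has coefficients 1,0,0,0,1,1,0,0,0,0,0,0,0,0,0,0,0,0,0,0 for degrees 0…19.
Multiplying by (1 - z + 2z^2) gives running coefficients 1,-1,2,0,1,0,1,2,0,0,0,0,0,0,0,0,0,0,0,0 for degrees 0…19.
Multiplying by (1 + 2z^3 + z^6) gives running coefficients 1,-1,2,2,-1,4,2,3,2,2,5,0,1,2,0,0,0,0,0,0 for degrees 0…19.
Finally multiplying by (1 + z^4 + z^6), the product of all factors after the first has coefficients 1,-1,2,2,0,3,5,4,3,8,6,7,5,7,7,2,6,2,1,2 for degrees 0…19.
[z^19] = 1·2 + 2·6 + 1·7 = 21.

21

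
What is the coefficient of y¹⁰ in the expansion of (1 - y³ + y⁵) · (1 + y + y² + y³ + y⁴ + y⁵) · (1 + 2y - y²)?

(1 - y³ + y⁵) has coefficients 1,0,0,-1,0,1 for degrees 0…5.
(1 + y + y² + y³ + y⁴ + y⁵) has coefficients 1,1,1,1,1,1,0,0,0,0,0 for degrees 0…10.
Finally multiplying by (1 + 2y - y²), the product of all factors after the first has coefficients 1,3,2,2,2,2,1,-1,0,0,0 for degrees 0…10.
[y¹⁰] = 1·0 − 1·(-1) + 1·2 = 3.

3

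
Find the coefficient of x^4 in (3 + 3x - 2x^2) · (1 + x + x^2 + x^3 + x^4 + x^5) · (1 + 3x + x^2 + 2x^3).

(3 + 3x - 2x^2) has coefficients 3,3,-2 for degrees 0…2.
(1 + x + x^2 + x^3 + x^4 + x^5) has coefficients 1,1,1,1,1 for degrees 0…4.
Finally multiplying by (1 + 3x + x^2 + 2x^3), the product of all factors after the first has coefficients 1,4,5,7,7 for degrees 0…4.
[x^4] = 3·7 + 3·7 − 2·5 = 32.

32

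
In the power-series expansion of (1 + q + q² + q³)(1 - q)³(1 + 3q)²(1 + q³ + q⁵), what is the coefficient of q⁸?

(1 + q + q² + q³) has coefficients 1,1,1,1 for degrees 0…3.
(1 - q)³ has coefficients 1,-3,3,-1,0,0,0,0,0 for degrees 0…8.
Multiplying by (1 + 3q)² gives running coefficients 1,3,-6,-10,21,-9,0,0,0 for degrees 0…8.
Finally multiplying by (1 + q³ + q⁵), the product of all factors after the first has coefficients 1,3,-6,-9,24,-14,-7,15,-19 for degrees 0…8.
[q⁸] = 1·(-19) + 1·15 + 1·(-7) + 1·(-14) = -25.

-25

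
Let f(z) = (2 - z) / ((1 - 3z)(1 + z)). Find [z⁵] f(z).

Partial fractions give a closed form: a_n = (5/4)·3^n + (3/4)·(-1)^n.
At n = 5: a_5 = 303.

303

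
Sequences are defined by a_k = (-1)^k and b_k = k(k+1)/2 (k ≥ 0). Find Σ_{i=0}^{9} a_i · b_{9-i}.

25

Write out a_i and b_{9-i} for i = 0,…,9 and sum the products.
Σ = 1·45 − 1·36 + 1·28 − 1·21 + 1·15 − 1·10 + 1·6 − 1·3 + 1·1 − 1·0 = 25.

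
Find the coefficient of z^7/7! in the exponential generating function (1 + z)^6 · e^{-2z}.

-800

The EGF product rule gives c_7 = Σ_{k_1+k_2=7} C(7; k_1,k_2) · ∏ g_i(k_i), where (1+z)^6 gives the falling factorial (6)_k; e^{-2z} gives (-2)^k.
g_1(k) for k = 0…7: 1, 6, 30, 120, 360, 720, 720, 0.
g_2(k) for k = 0…7: 1, -2, 4, -8, 16, -32, 64, -128.
c_7 = Σ_k C(7,k)·g_1(k)·g_2(7−k) = 1·1·(-128) + 7·6·64 + 21·30·(-32) + 35·120·16 + 35·360·(-8) + 21·720·4 + 7·720·(-2) = −128 + 2688 − 20160 + 67200 − 100800 + 60480 − 10080 = -800.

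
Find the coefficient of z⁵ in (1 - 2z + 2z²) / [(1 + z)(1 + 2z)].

The denominator gives the recurrence a_n = −3a_(n−1) − 2a_(n−2) for n ≥ 3; the numerator fixes a_0 = 1, a_1 = -5, a_2 = 15.
Iterating: 1, -5, 15, -35, 75, -155, so a_5 = -155.

-155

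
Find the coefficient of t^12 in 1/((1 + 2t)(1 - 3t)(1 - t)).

479389

Partial fractions give a closed form: a_n = (4/15)·(-2)^n + (9/10)·3^n + (-1/6)·1^n.
At n = 12: a_12 = 479389.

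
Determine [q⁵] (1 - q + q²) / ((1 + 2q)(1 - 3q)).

91

The denominator gives the recurrence a_n = a_(n−1) + 6a_(n−2) for n ≥ 3; the numerator fixes a_0 = 1, a_1 = 0, a_2 = 7.
Iterating: 1, 0, 7, 7, 49, 91, so a_5 = 91.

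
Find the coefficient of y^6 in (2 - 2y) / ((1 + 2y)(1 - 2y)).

Partial fractions give a closed form: a_n = (3/2)·(-2)^n + (1/2)·2^n.
At n = 6: a_6 = 128.

128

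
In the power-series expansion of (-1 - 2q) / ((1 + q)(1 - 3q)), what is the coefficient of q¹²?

Partial fractions give a closed form: a_n = (1/4)·(-1)^n + (-5/4)·3^n.
At n = 12: a_12 = -664301.

-664301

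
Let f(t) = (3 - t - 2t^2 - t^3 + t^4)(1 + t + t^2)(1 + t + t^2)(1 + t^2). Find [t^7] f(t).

(3 - t - 2t^2 - t^3 + t^4) has coefficients 3,-1,-2,-1,1 for degrees 0…4.
(1 + t + t^2) has coefficients 1,1,1,0,0,0,0,0 for degrees 0…7.
Multiplying by (1 + t + t^2) gives running coefficients 1,2,3,2,1,0,0,0 for degrees 0…7.
Finally multiplying by (1 + t^2), the product of all factors after the first has coefficients 1,2,4,4,4,2,1,0 for degrees 0…7.
[t^7] = 3·0 − 1·1 − 2·2 − 1·4 + 1·4 = -5.

-5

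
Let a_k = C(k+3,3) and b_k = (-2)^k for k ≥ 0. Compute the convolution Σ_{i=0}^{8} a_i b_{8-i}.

117

The convolution is the t^8 coefficient of A(t)B(t).
Σ = 1·256 + 4·(-128) + 10·64 + 20·(-32) + 35·16 + 56·(-8) + 84·4 + 120·(-2) + 165·1 = 117.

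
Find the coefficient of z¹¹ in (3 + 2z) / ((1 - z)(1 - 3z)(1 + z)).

730730

The denominator gives the recurrence a_n = 3a_(n−1) + a_(n−2) − 3a_(n−3) for n ≥ 3; the numerator fixes a_0 = 3, a_1 = 11, a_2 = 36.
Iterating: 3, 11, 36, 110, 333, 1001, 3006, 9020, 27063, 81191, 243576, 730730, so a_11 = 730730.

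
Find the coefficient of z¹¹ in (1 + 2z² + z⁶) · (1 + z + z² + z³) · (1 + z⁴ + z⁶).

(1 + 2z² + z⁶) has coefficients 1,0,2,0,0,0,1 for degrees 0…6.
(1 + z + z² + z³) has coefficients 1,1,1,1,0,0,0,0,0,0,0,0 for degrees 0…11.
Finally multiplying by (1 + z⁴ + z⁶), the product of all factors after the first has coefficients 1,1,1,1,1,1,2,2,1,1,0,0 for degrees 0…11.
[z¹¹] = 1·0 + 2·1 + 1·1 = 3.

3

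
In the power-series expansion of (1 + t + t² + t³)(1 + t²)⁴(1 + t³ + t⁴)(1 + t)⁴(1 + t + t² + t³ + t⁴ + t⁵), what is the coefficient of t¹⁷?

918

(1 + t + t² + t³) has coefficients 1,1,1,1 for degrees 0…3.
(1 + t²)⁴ has coefficients 1,0,4,0,6,0,4,0,1,0,0,0,0,0,0,0,0,0 for degrees 0…17.
Multiplying by (1 + t³ + t⁴) gives running coefficients 1,0,4,1,7,4,8,6,7,4,4,1,1,0,0,0,0,0 for degrees 0…17.
Multiplying by (1 + t)⁴ gives running coefficients 1,4,10,21,36,54,74,91,102,104,94,75,52,30,14,5,1,0 for degrees 0…17.
Finally multiplying by (1 + t + t² + t³ + t⁴ + t⁵), the product of all factors after the first has coefficients 1,5,15,36,72,126,199,286,378,461,519,540,518,457,369,270,177,102 for degrees 0…17.
[t¹⁷] = 1·102 + 1·177 + 1·270 + 1·369 = 918.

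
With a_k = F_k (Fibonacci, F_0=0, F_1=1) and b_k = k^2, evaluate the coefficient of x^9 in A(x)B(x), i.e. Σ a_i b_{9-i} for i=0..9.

485

The convolution is the t^9 coefficient of A(t)B(t).
Σ = 0·81 + 1·64 + 1·49 + 2·36 + 3·25 + 5·16 + 8·9 + 13·4 + 21·1 + 34·0 = 485.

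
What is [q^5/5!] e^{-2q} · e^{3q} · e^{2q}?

243

The EGF product rule gives c_5 = Σ_{k_1+k_2+k_3=5} C(5; k_1,k_2,k_3) · ∏ g_i(k_i), where e^{-2q} gives (-2)^k; e^{3q} gives (3)^k; e^{2q} gives (2)^k.
g_1(k) for k = 0…5: 1, -2, 4, -8, 16, -32.
g_2(k) for k = 0…5: 1, 3, 9, 27, 81, 243.
g_3(k) for k = 0…5: 1, 2, 4, 8, 16, 32.
First combine the last two factors: h(k) = Σ_j C(k,j)·g_2(j)·g_3(k−j) for k = 0…5: 1, 5, 25, 125, 625, 3125.
c_5 = Σ_k C(5,k)·g_1(k)·h(5−k) = 1·1·3125 + 5·(-2)·625 + 10·4·125 + 10·(-8)·25 + 5·16·5 + 1·(-32)·1 = 3125 − 6250 + 5000 − 2000 + 400 − 32 = 243.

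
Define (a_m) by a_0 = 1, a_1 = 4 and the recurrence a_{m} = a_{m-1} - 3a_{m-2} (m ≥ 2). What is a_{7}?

The ordinary generating function has denominator 1 - z + 3z^2.
Iterating the recurrence: a_0,…,a_{7} = 1, 4, 1, -11, -14, 19, 61, 4.

4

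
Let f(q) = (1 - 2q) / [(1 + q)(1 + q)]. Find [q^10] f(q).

31

The denominator gives the recurrence a_n = −2a_(n−1) − a_(n−2) for n ≥ 2; the numerator fixes a_0 = 1, a_1 = -4.
Iterating: 1, -4, 7, -10, 13, -16, 19, -22, 25, -28, 31, so a_10 = 31.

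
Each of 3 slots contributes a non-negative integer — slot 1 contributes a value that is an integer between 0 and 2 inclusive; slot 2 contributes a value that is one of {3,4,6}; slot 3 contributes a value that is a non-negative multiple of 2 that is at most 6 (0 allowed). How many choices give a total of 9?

4

The generating function for the choices is (1 + x + x²)·(x³ + x⁴ + x⁶)·(1 + x² + x⁴ + x⁶); the count is [x⁹].
(1 + x + x²) has coefficients 1,1,1 for degrees 0…2.
(x³ + x⁴ + x⁶) has coefficients 0,0,0,1,1,0,1,0,0,0 for degrees 0…9.
Finally multiplying by (1 + x² + x⁴ + x⁶), the product of all factors after the first has coefficients 0,0,0,1,1,1,2,1,2,1 for degrees 0…9.
[x⁹] = 1·1 + 1·2 + 1·1 = 4.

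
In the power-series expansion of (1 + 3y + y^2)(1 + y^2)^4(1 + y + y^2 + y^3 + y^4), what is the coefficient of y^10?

(1 + 3y + y^2) has coefficients 1,3,1 for degrees 0…2.
(1 + y^2)^4 has coefficients 1,0,4,0,6,0,4,0,1,0,0 for degrees 0…10.
Finally multiplying by (1 + y + y^2 + y^3 + y^4), the product of all factors after the first has coefficients 1,1,5,5,11,10,14,10,11,5,5 for degrees 0…10.
[y^10] = 1·5 + 3·5 + 1·11 = 31.

31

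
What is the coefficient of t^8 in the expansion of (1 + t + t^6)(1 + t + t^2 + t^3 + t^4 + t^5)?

1

(1 + t + t^6) has coefficients 1,1,0,0,0,0,1 for degrees 0…6.
(1 + t + t^2 + t^3 + t^4 + t^5) has coefficients 1,1,1,1,1,1,0,0,0 for degrees 0…8.
[t^8] = 1·0 + 1·0 + 1·1 = 1.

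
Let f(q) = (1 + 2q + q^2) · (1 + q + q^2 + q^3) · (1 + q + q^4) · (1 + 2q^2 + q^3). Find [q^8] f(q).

20

(1 + 2q + q^2) has coefficients 1,2,1 for degrees 0…2.
(1 + q + q^2 + q^3) has coefficients 1,1,1,1,0,0,0,0,0 for degrees 0…8.
Multiplying by (1 + q + q^4) gives running coefficients 1,2,2,2,2,1,1,1,0 for degrees 0…8.
Finally multiplying by (1 + 2q^2 + q^3), the product of all factors after the first has coefficients 1,2,4,7,8,7,7,5,3 for degrees 0…8.
[q^8] = 1·3 + 2·5 + 1·7 = 20.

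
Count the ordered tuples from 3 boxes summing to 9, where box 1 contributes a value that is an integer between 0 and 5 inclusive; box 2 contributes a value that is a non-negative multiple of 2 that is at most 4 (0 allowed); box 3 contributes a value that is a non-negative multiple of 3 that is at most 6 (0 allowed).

5

The generating function for the choices is (1 + q + q² + q³ + q⁴ + q⁵)·(1 + q² + q⁴)·(1 + q³ + q⁶); the count is [q⁹].
(1 + q + q² + q³ + q⁴ + q⁵) has coefficients 1,1,1,1,1,1 for degrees 0…5.
(1 + q² + q⁴) has coefficients 1,0,1,0,1,0,0,0,0,0 for degrees 0…9.
Finally multiplying by (1 + q³ + q⁶), the product of all factors after the first has coefficients 1,0,1,1,1,1,1,1,1,0 for degrees 0…9.
[q⁹] = 1·0 + 1·1 + 1·1 + 1·1 + 1·1 + 1·1 = 5.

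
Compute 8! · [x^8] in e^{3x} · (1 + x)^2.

82377

The EGF product rule gives c_8 = Σ_{k_1+k_2=8} C(8; k_1,k_2) · ∏ g_i(k_i), where e^{3x} gives (3)^k; (1+x)^2 gives the falling factorial (2)_k.
g_1(k) for k = 0…8: 1, 3, 9, 27, 81, 243, 729, 2187, 6561.
g_2(k) for k = 0…8: 1, 2, 2, 0, 0, 0, 0, 0, 0.
c_8 = Σ_k C(8,k)·g_1(k)·g_2(8−k) = 28·729·2 + 8·2187·2 + 1·6561·1 = 40824 + 34992 + 6561 = 82377.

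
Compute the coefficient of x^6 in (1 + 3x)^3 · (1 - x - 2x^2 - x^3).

(1 + 3x)^3 has coefficients 1,9,27,27 for degrees 0…3.
(1 - x - 2x^2 - x^3) has coefficients 1,-1,-2,-1,0,0,0 for degrees 0…6.
[x^6] = 1·0 + 9·0 + 27·0 + 27·(-1) = -27.

-27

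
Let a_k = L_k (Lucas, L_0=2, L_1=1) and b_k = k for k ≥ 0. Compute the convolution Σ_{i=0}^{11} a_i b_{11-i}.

Write out a_i and b_{11-i} for i = 0,…,11 and sum the products.
Σ = 2·11 + 1·10 + 3·9 + 4·8 + 7·7 + 11·6 + 18·5 + 29·4 + 47·3 + 76·2 + 123·1 + 199·0 = 828.

828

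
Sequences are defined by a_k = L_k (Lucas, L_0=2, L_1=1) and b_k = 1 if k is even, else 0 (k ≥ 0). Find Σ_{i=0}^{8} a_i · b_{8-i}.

Write out a_i and b_{8-i} for i = 0,…,8 and sum the products.
Σ = 2·1 + 1·0 + 3·1 + 4·0 + 7·1 + 11·0 + 18·1 + 29·0 + 47·1 = 77.

77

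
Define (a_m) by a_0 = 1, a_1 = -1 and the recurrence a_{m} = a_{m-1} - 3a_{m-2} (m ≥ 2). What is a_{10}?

191

The ordinary generating function has denominator 1 - z + 3z^2.
Iterating the recurrence: a_0,…,a_{10} = 1, -1, -4, -1, 11, 14, -19, -61, -4, 179, 191.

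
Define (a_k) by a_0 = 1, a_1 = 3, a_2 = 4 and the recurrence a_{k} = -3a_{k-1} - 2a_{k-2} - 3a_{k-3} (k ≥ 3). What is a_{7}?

The ordinary generating function has denominator 1 + 3z + 2z^2 + 3z^3.
Iterating the recurrence: a_0,…,a_{7} = 1, 3, 4, -21, 46, -108, 295, -807.

-807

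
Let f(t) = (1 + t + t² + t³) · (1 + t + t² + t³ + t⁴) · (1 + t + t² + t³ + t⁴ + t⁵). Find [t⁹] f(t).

10

(1 + t + t² + t³) has coefficients 1,1,1,1 for degrees 0…3.
(1 + t + t² + t³ + t⁴) has coefficients 1,1,1,1,1,0,0,0,0,0 for degrees 0…9.
Finally multiplying by (1 + t + t² + t³ + t⁴ + t⁵), the product of all factors after the first has coefficients 1,2,3,4,5,5,4,3,2,1 for degrees 0…9.
[t⁹] = 1·1 + 1·2 + 1·3 + 1·4 = 10.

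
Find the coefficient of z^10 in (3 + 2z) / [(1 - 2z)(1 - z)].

Partial fractions give a closed form: a_n = (8)·2^n + (-5)·1^n.
At n = 10: a_10 = 8187.

8187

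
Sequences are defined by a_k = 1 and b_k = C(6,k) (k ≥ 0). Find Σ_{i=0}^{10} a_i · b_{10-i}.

64

The convolution is the t^10 coefficient of A(t)B(t).
Σ = 1·0 + 1·0 + 1·0 + 1·0 + 1·1 + 1·6 + 1·15 + 1·20 + 1·15 + 1·6 + 1·1 = 64.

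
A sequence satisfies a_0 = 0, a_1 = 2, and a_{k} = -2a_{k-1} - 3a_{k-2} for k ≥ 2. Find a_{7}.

26

The ordinary generating function has denominator 1 + 2z + 3z^2.
Iterating the recurrence: a_0,…,a_{7} = 0, 2, -4, 2, 8, -22, 20, 26.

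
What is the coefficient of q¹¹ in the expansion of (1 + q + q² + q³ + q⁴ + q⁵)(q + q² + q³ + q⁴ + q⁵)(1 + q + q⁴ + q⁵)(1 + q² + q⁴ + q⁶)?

(1 + q + q² + q³ + q⁴ + q⁵) has coefficients 1,1,1,1,1,1 for degrees 0…5.
(q + q² + q³ + q⁴ + q⁵) has coefficients 0,1,1,1,1,1,0,0,0,0,0,0 for degrees 0…11.
Multiplying by (1 + q + q⁴ + q⁵) gives running coefficients 0,1,2,2,2,3,3,2,2,2,1,0 for degrees 0…11.
Finally multiplying by (1 + q² + q⁴ + q⁶), the product of all factors after the first has coefficients 0,1,2,3,4,6,7,8,9,9,8,7 for degrees 0…11.
[q¹¹] = 1·7 + 1·8 + 1·9 + 1·9 + 1·8 + 1·7 = 48.

48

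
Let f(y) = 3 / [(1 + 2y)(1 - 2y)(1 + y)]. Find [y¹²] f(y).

16383

Partial fractions give a closed form: a_n = (3)·(-2)^n + (1)·2^n + (-1)·(-1)^n.
At n = 12: a_12 = 16383.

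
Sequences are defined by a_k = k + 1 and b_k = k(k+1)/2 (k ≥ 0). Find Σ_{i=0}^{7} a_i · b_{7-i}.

210

This is [x^7] in the product of the two ordinary generating functions.
Σ = 1·28 + 2·21 + 3·15 + 4·10 + 5·6 + 6·3 + 7·1 + 8·0 = 210.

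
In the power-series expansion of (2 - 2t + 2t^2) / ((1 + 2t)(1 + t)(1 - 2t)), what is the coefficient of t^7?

Partial fractions give a closed form: a_n = (7/2)·(-2)^n + (-2)·(-1)^n + (1/2)·2^n.
At n = 7: a_7 = -382.

-382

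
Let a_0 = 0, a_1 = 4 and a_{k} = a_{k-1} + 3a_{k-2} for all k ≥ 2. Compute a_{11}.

10732

The ordinary generating function has denominator 1 - q - 3q^2.
Iterating the recurrence: a_0,…,a_{11} = 0, 4, 4, 16, 28, 76, 160, 388, 868, 2032, 4636, 10732.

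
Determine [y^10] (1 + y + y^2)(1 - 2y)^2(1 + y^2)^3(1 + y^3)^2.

(1 + y + y^2) has coefficients 1,1,1 for degrees 0…2.
(1 - 2y)^2 has coefficients 1,-4,4,0,0,0,0,0,0,0,0 for degrees 0…10.
Multiplying by (1 + y^2)^3 gives running coefficients 1,-4,7,-12,15,-12,13,-4,4,0,0 for degrees 0…10.
Finally multiplying by (1 + y^3)^2, the product of all factors after the first has coefficients 1,-4,7,-10,7,2,-10,22,-13,14,7 for degrees 0…10.
[y^10] = 1·7 + 1·14 + 1·(-13) = 8.

8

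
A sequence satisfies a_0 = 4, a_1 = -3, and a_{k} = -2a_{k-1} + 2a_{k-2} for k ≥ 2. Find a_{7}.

The ordinary generating function has denominator 1 + 2x - 2x^2.
Iterating the recurrence: a_0,…,a_{7} = 4, -3, 14, -34, 96, -260, 712, -1944.

-1944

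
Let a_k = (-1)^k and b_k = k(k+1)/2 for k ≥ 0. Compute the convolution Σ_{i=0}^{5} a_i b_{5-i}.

9

This is [x^5] in the product of the two ordinary generating functions.
Σ = 1·15 − 1·10 + 1·6 − 1·3 + 1·1 − 1·0 = 9.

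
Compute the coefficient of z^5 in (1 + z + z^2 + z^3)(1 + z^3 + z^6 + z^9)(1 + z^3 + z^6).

(1 + z + z^2 + z^3) has coefficients 1,1,1,1 for degrees 0…3.
(1 + z^3 + z^6 + z^9) has coefficients 1,0,0,1,0,0 for degrees 0…5.
Finally multiplying by (1 + z^3 + z^6), the product of all factors after the first has coefficients 1,0,0,2,0,0 for degrees 0…5.
[z^5] = 1·0 + 1·0 + 1·2 + 1·0 = 2.

2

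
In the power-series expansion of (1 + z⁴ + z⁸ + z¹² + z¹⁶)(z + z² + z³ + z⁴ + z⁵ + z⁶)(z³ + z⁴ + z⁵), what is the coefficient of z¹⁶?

4

(1 + z⁴ + z⁸ + z¹² + z¹⁶) has coefficients 1,0,0,0,1,0,0,0,1,0,0,0,1,0,0,0,1 for degrees 0…16.
(z + z² + z³ + z⁴ + z⁵ + z⁶) has coefficients 0,1,1,1,1,1,1,0,0,0,0,0,0,0,0,0,0 for degrees 0…16.
Finally multiplying by (z³ + z⁴ + z⁵), the product of all factors after the first has coefficients 0,0,0,0,1,2,3,3,3,3,2,1,0,0,0,0,0 for degrees 0…16.
[z¹⁶] = 1·0 + 1·0 + 1·3 + 1·1 + 1·0 = 4.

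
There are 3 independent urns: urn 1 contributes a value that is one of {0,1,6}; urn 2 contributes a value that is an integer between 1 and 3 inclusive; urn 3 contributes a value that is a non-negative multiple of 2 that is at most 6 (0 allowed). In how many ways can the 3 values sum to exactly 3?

The generating function for the choices is (1 + x + x⁶)·(x + x² + x³)·(1 + x² + x⁴ + x⁶); the count is [x³].
(1 + x + x⁶) has coefficients 1,1,0,0 for degrees 0…3.
(x + x² + x³) has coefficients 0,1,1,1 for degrees 0…3.
Finally multiplying by (1 + x² + x⁴ + x⁶), the product of all factors after the first has coefficients 0,1,1,2 for degrees 0…3.
[x³] = 1·2 + 1·1 = 3.

3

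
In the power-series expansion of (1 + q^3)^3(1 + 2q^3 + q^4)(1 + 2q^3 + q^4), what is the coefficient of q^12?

(1 + q^3)^3 has coefficients 1,0,0,3,0,0,3,0,0,1 for degrees 0…9.
(1 + 2q^3 + q^4) has coefficients 1,0,0,2,1,0,0,0,0,0,0,0,0 for degrees 0…12.
Finally multiplying by (1 + 2q^3 + q^4), the product of all factors after the first has coefficients 1,0,0,4,2,0,4,4,1,0,0,0,0 for degrees 0…12.
[q^12] = 1·0 + 3·0 + 3·4 + 1·4 = 16.

16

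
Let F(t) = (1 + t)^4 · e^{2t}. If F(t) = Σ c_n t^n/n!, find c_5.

2512

The EGF product rule gives c_5 = Σ_{k_1+k_2=5} C(5; k_1,k_2) · ∏ g_i(k_i), where (1+t)^4 gives the falling factorial (4)_k; e^{2t} gives (2)^k.
g_1(k) for k = 0…5: 1, 4, 12, 24, 24, 0.
g_2(k) for k = 0…5: 1, 2, 4, 8, 16, 32.
c_5 = Σ_k C(5,k)·g_1(k)·g_2(5−k) = 1·1·32 + 5·4·16 + 10·12·8 + 10·24·4 + 5·24·2 = 32 + 320 + 960 + 960 + 240 = 2512.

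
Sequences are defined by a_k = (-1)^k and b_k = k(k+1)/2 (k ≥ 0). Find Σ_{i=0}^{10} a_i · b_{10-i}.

The convolution is the t^10 coefficient of A(t)B(t).
Σ = 1·55 − 1·45 + 1·36 − 1·28 + 1·21 − 1·15 + 1·10 − 1·6 + 1·3 − 1·1 + 1·0 = 30.

30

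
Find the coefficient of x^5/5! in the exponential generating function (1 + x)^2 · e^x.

The EGF product rule gives c_5 = Σ_{k_1+k_2=5} C(5; k_1,k_2) · ∏ g_i(k_i), where (1+x)^2 gives the falling factorial (2)_k; e^x gives (1)^k.
g_1(k) for k = 0…5: 1, 2, 2, 0, 0, 0.
g_2(k) for k = 0…5: 1, 1, 1, 1, 1, 1.
c_5 = Σ_k C(5,k)·g_1(k)·g_2(5−k) = 1·1·1 + 5·2·1 + 10·2·1 = 1 + 10 + 20 = 31.

31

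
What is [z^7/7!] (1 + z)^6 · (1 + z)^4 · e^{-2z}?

The EGF product rule gives c_7 = Σ_{k_1+k_2+k_3=7} C(7; k_1,k_2,k_3) · ∏ g_i(k_i), where (1+z)^6 gives the falling factorial (6)_k; (1+z)^4 gives the falling factorial (4)_k; e^{-2z} gives (-2)^k.
g_1(k) for k = 0…7: 1, 6, 30, 120, 360, 720, 720, 0.
g_2(k) for k = 0…7: 1, 4, 12, 24, 24, 0, 0, 0.
g_3(k) for k = 0…7: 1, -2, 4, -8, 16, -32, 64, -128.
First combine the last two factors: h(k) = Σ_j C(k,j)·g_2(j)·g_3(k−j) for k = 0…7: 1, 2, 0, -8, 8, 48, -224, 320.
c_7 = Σ_k C(7,k)·g_1(k)·h(7−k) = 1·1·320 + 7·6·(-224) + 21·30·48 + 35·120·8 + 35·360·(-8) + 7·720·2 = 320 − 9408 + 30240 + 33600 − 100800 + 10080 = -35968.

-35968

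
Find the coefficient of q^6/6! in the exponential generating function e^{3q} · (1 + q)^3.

The EGF product rule gives c_6 = Σ_{k_1+k_2=6} C(6; k_1,k_2) · ∏ g_i(k_i), where e^{3q} gives (3)^k; (1+q)^3 gives the falling factorial (3)_k.
g_1(k) for k = 0…6: 1, 3, 9, 27, 81, 243, 729.
g_2(k) for k = 0…6: 1, 3, 6, 6, 0, 0, 0.
c_6 = Σ_k C(6,k)·g_1(k)·g_2(6−k) = 20·27·6 + 15·81·6 + 6·243·3 + 1·729·1 = 3240 + 7290 + 4374 + 729 = 15633.

15633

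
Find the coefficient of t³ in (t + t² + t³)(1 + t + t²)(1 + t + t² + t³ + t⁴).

6

(t + t² + t³) has coefficients 0,1,1,1 for degrees 0…3.
(1 + t + t²) has coefficients 1,1,1,0 for degrees 0…3.
Finally multiplying by (1 + t + t² + t³ + t⁴), the product of all factors after the first has coefficients 1,2,3,3 for degrees 0…3.
[t³] = 1·3 + 1·2 + 1·1 = 6.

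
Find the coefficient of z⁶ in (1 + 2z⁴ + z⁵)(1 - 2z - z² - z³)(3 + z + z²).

(1 + 2z⁴ + z⁵) has coefficients 1,0,0,0,2,1 for degrees 0…5.
(1 - 2z - z² - z³) has coefficients 1,-2,-1,-1,0,0,0 for degrees 0…6.
Finally multiplying by (3 + z + z²), the product of all factors after the first has coefficients 3,-5,-4,-6,-2,-1,0 for degrees 0…6.
[z⁶] = 1·0 + 2·(-4) + 1·(-5) = -13.

-13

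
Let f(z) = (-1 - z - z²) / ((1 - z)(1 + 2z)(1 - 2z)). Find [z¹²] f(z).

-8191

The denominator gives the recurrence a_n = a_(n−1) + 4a_(n−2) − 4a_(n−3) for n ≥ 3; the numerator fixes a_0 = -1, a_1 = -2, a_2 = -7.
Iterating: -1, -2, -7, -11, -31, -47, -127, -191, -511, -767, -2047, -3071, -8191, so a_12 = -8191.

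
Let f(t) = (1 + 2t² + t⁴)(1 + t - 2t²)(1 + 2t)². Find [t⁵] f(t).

-3

(1 + 2t² + t⁴) has coefficients 1,0,2,0,1 for degrees 0…4.
(1 + t - 2t²) has coefficients 1,1,-2,0,0,0 for degrees 0…5.
Finally multiplying by (1 + 2t)², the product of all factors after the first has coefficients 1,5,6,-4,-8,0 for degrees 0…5.
[t⁵] = 1·0 + 2·(-4) + 1·5 = -3.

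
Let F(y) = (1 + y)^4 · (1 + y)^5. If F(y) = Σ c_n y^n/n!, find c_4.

The EGF product rule gives c_4 = Σ_{k_1+k_2=4} C(4; k_1,k_2) · ∏ g_i(k_i), where (1+y)^4 gives the falling factorial (4)_k; (1+y)^5 gives the falling factorial (5)_k.
g_1(k) for k = 0…4: 1, 4, 12, 24, 24.
g_2(k) for k = 0…4: 1, 5, 20, 60, 120.
c_4 = Σ_k C(4,k)·g_1(k)·g_2(4−k) = 1·1·120 + 4·4·60 + 6·12·20 + 4·24·5 + 1·24·1 = 120 + 960 + 1440 + 480 + 24 = 3024.

3024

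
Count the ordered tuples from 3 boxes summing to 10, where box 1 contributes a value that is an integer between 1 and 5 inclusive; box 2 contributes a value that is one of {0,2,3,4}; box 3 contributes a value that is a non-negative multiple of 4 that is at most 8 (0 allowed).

The generating function for the choices is (x + x^2 + x^3 + x^4 + x^5)·(1 + x^2 + x^3 + x^4)·(1 + x^4 + x^8); the count is [x^10].
(x + x^2 + x^3 + x^4 + x^5) has coefficients 0,1,1,1,1,1 for degrees 0…5.
(1 + x^2 + x^3 + x^4) has coefficients 1,0,1,1,1,0,0,0,0,0,0 for degrees 0…10.
Finally multiplying by (1 + x^4 + x^8), the product of all factors after the first has coefficients 1,0,1,1,2,0,1,1,2,0,1 for degrees 0…10.
[x^10] = 1·0 + 1·2 + 1·1 + 1·1 + 1·0 = 4.

4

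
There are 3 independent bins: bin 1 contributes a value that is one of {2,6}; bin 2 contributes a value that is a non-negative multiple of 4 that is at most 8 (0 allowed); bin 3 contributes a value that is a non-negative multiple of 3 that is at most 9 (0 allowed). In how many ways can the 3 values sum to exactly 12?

2

The generating function for the choices is (y² + y⁶)·(1 + y⁴ + y⁸)·(1 + y³ + y⁶ + y⁹); the count is [y¹²].
(y² + y⁶) has coefficients 0,0,1,0,0,0,1 for degrees 0…6.
(1 + y⁴ + y⁸) has coefficients 1,0,0,0,1,0,0,0,1,0,0,0,0 for degrees 0…12.
Finally multiplying by (1 + y³ + y⁶ + y⁹), the product of all factors after the first has coefficients 1,0,0,1,1,0,1,1,1,1,1,1,0 for degrees 0…12.
[y¹²] = 1·1 + 1·1 = 2.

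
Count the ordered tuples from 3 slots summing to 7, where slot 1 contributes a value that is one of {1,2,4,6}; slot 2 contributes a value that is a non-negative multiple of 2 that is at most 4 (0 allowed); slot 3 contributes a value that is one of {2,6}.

The generating function for the choices is (z + z^2 + z^4 + z^6)·(1 + z^2 + z^4)·(z^2 + z^6); the count is [z^7].
(z + z^2 + z^4 + z^6) has coefficients 0,1,1,0,1,0,1 for degrees 0…6.
(1 + z^2 + z^4) has coefficients 1,0,1,0,1,0,0,0 for degrees 0…7.
Finally multiplying by (z^2 + z^6), the product of all factors after the first has coefficients 0,0,1,0,1,0,2,0 for degrees 0…7.
[z^7] = 1·2 + 1·0 + 1·0 + 1·0 = 2.

2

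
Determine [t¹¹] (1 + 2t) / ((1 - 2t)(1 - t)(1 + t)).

The denominator gives the recurrence a_n = 2a_(n−1) + a_(n−2) − 2a_(n−3) for n ≥ 3; the numerator fixes a_0 = 1, a_1 = 4, a_2 = 9.
Iterating: 1, 4, 9, 20, 41, 84, 169, 340, 681, 1364, 2729, 5460, so a_11 = 5460.

5460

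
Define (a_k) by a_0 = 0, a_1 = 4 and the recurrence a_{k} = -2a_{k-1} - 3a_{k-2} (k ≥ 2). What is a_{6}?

40

The ordinary generating function has denominator 1 + 2x + 3x^2.
Iterating the recurrence: a_0,…,a_{6} = 0, 4, -8, 4, 16, -44, 40.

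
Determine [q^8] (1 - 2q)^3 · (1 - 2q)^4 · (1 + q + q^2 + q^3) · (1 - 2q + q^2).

(1 - 2q)^3 has coefficients 1,-6,12,-8 for degrees 0…3.
(1 - 2q)^4 has coefficients 1,-8,24,-32,16,0,0,0,0 for degrees 0…8.
Multiplying by (1 + q + q^2 + q^3) gives running coefficients 1,-7,17,-15,0,8,-16,16,0 for degrees 0…8.
Finally multiplying by (1 - 2q + q^2), the product of all factors after the first has coefficients 1,-9,32,-56,47,-7,-32,56,-48 for degrees 0…8.
[q^8] = 1·(-48) − 6·56 + 12·(-32) − 8·(-7) = -712.

-712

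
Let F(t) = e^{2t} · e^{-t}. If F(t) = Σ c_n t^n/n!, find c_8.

1

The EGF product rule gives c_8 = Σ_{k_1+k_2=8} C(8; k_1,k_2) · ∏ g_i(k_i), where e^{2t} gives (2)^k; e^{-t} gives (-1)^k.
g_1(k) for k = 0…8: 1, 2, 4, 8, 16, 32, 64, 128, 256.
g_2(k) for k = 0…8: 1, -1, 1, -1, 1, -1, 1, -1, 1.
c_8 = Σ_k C(8,k)·g_1(k)·g_2(8−k) = 1·1·1 + 8·2·(-1) + 28·4·1 + 56·8·(-1) + 70·16·1 + 56·32·(-1) + 28·64·1 + 8·128·(-1) + 1·256·1 = 1 − 16 + 112 − 448 + 1120 − 1792 + 1792 − 1024 + 256 = 1.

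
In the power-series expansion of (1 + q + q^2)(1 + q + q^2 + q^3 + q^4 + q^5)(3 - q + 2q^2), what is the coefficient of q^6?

9

(1 + q + q^2) has coefficients 1,1,1 for degrees 0…2.
(1 + q + q^2 + q^3 + q^4 + q^5) has coefficients 1,1,1,1,1,1,0 for degrees 0…6.
Finally multiplying by (3 - q + 2q^2), the product of all factors after the first has coefficients 3,2,4,4,4,4,1 for degrees 0…6.
[q^6] = 1·1 + 1·4 + 1·4 = 9.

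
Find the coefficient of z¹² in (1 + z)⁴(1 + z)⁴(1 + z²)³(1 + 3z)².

1924

(1 + z)⁴ has coefficients 1,4,6,4,1 for degrees 0…4.
(1 + z)⁴ has coefficients 1,4,6,4,1,0,0,0,0,0,0,0,0 for degrees 0…12.
Multiplying by (1 + z²)³ gives running coefficients 1,4,9,16,22,24,22,16,9,4,1,0,0 for degrees 0…12.
Finally multiplying by (1 + 3z)², the product of all factors after the first has coefficients 1,10,42,106,199,300,364,364,303,202,106,42,9 for degrees 0…12.
[z¹²] = 1·9 + 4·42 + 6·106 + 4·202 + 1·303 = 1924.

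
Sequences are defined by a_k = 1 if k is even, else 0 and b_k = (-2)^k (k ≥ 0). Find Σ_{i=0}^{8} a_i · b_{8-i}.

341

Write out a_i and b_{8-i} for i = 0,…,8 and sum the products.
Σ = 1·256 + 0·(-128) + 1·64 + 0·(-32) + 1·16 + 0·(-8) + 1·4 + 0·(-2) + 1·1 = 341.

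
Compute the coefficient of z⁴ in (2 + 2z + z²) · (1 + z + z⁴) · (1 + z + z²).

(2 + 2z + z²) has coefficients 2,2,1 for degrees 0…2.
(1 + z + z⁴) has coefficients 1,1,0,0,1 for degrees 0…4.
Finally multiplying by (1 + z + z²), the product of all factors after the first has coefficients 1,2,2,1,1 for degrees 0…4.
[z⁴] = 2·1 + 2·1 + 1·2 = 6.

6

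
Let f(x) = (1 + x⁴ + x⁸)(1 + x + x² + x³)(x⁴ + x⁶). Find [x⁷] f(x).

(1 + x⁴ + x⁸) has coefficients 1,0,0,0,1,0,0,0 for degrees 0…7.
(1 + x + x² + x³) has coefficients 1,1,1,1,0,0,0,0 for degrees 0…7.
Finally multiplying by (x⁴ + x⁶), the product of all factors after the first has coefficients 0,0,0,0,1,1,2,2 for degrees 0…7.
[x⁷] = 1·2 + 1·0 = 2.

2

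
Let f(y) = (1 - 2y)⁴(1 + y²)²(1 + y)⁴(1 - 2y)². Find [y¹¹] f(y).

32

(1 - 2y)⁴ has coefficients 1,-8,24,-32,16 for degrees 0…4.
(1 + y²)² has coefficients 1,0,2,0,1,0,0,0,0,0,0,0 for degrees 0…11.
Multiplying by (1 + y)⁴ gives running coefficients 1,4,8,12,14,12,8,4,1,0,0,0 for degrees 0…11.
Finally multiplying by (1 - 2y)², the product of all factors after the first has coefficients 1,0,-4,-4,-2,4,16,20,17,12,4,0 for degrees 0…11.
[y¹¹] = 1·0 − 8·4 + 24·12 − 32·17 + 16·20 = 32.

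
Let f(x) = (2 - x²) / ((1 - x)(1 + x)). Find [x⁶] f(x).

1

The denominator gives the recurrence a_n = a_(n−2) for n ≥ 3; the numerator fixes a_0 = 2, a_1 = 0, a_2 = 1.
Iterating: 2, 0, 1, 0, 1, 0, 1, so a_6 = 1.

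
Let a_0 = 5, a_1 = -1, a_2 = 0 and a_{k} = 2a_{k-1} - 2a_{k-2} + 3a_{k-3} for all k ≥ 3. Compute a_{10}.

The ordinary generating function has denominator 1 - 2q + 2q^2 - 3q^3.
Iterating the recurrence: a_0,…,a_{10} = 5, -1, 0, 17, 31, 28, 45, 127, 248, 377, 639.

639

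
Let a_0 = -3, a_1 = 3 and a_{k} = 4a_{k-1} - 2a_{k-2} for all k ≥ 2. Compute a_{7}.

9096

The ordinary generating function has denominator 1 - 4t + 2t^2.
Iterating the recurrence: a_0,…,a_{7} = -3, 3, 18, 66, 228, 780, 2664, 9096.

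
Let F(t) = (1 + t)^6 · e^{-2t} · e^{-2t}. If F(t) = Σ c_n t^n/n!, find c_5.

176

The EGF product rule gives c_5 = Σ_{k_1+k_2+k_3=5} C(5; k_1,k_2,k_3) · ∏ g_i(k_i), where (1+t)^6 gives the falling factorial (6)_k; e^{-2t} gives (-2)^k; e^{-2t} gives (-2)^k.
g_1(k) for k = 0…5: 1, 6, 30, 120, 360, 720.
g_2(k) for k = 0…5: 1, -2, 4, -8, 16, -32.
g_3(k) for k = 0…5: 1, -2, 4, -8, 16, -32.
First combine the last two factors: h(k) = Σ_j C(k,j)·g_2(j)·g_3(k−j) for k = 0…5: 1, -4, 16, -64, 256, -1024.
c_5 = Σ_k C(5,k)·g_1(k)·h(5−k) = 1·1·(-1024) + 5·6·256 + 10·30·(-64) + 10·120·16 + 5·360·(-4) + 1·720·1 = −1024 + 7680 − 19200 + 19200 − 7200 + 720 = 176.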